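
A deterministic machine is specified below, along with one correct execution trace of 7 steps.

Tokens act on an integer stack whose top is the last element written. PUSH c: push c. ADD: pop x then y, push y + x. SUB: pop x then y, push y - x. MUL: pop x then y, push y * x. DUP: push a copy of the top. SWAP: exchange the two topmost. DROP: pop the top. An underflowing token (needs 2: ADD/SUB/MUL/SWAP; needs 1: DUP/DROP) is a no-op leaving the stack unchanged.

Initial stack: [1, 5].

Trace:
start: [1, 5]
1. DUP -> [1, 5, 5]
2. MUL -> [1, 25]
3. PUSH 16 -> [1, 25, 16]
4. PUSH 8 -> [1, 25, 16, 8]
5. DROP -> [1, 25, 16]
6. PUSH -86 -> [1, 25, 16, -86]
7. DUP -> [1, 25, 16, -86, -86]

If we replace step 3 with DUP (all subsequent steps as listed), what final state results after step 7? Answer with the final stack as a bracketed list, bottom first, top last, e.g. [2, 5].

[1, 25, 25, -86, -86]

(re-executing from step 3 with the substitution; state before step 3: [1, 25])
3. DUP -> [1, 25, 25]
4. PUSH 8 -> [1, 25, 25, 8]
5. DROP -> [1, 25, 25]
6. PUSH -86 -> [1, 25, 25, -86]
7. DUP -> [1, 25, 25, -86, -86]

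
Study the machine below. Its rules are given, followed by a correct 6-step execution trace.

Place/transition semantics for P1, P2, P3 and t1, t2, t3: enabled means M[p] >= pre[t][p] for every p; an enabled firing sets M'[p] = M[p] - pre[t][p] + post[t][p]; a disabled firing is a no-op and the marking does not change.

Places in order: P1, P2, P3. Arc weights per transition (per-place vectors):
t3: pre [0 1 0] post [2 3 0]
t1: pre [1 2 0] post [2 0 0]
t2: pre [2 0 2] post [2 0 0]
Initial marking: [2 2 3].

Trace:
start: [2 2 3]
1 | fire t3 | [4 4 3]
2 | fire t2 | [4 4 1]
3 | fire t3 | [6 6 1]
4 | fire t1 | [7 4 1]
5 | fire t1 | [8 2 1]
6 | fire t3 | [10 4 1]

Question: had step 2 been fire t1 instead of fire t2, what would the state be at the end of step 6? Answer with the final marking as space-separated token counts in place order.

(re-executing from step 2 with the substitution; state before step 2: [4 4 3])
2 | fire t1 | [5 2 3]
3 | fire t3 | [7 4 3]
4 | fire t1 | [8 2 3]
5 | fire t1 | [9 0 3]
6 | fire t3 | [9 0 3]

9 0 3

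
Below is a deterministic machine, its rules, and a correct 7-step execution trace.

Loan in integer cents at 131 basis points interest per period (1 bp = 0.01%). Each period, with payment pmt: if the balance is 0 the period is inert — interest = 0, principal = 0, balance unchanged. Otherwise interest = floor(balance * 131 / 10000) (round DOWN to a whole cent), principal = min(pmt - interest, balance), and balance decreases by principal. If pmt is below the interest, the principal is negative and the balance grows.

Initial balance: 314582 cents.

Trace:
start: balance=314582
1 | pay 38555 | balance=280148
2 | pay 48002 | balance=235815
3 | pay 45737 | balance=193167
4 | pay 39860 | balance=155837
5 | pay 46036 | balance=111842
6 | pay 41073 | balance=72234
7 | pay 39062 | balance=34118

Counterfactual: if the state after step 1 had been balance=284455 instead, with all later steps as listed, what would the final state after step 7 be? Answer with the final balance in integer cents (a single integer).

state after step 1 := balance=284455
2 | pay 48002 | balance=240179
3 | pay 45737 | balance=197588
4 | pay 39860 | balance=160316
5 | pay 46036 | balance=116380
6 | pay 41073 | balance=76831
7 | pay 39062 | balance=38775

38775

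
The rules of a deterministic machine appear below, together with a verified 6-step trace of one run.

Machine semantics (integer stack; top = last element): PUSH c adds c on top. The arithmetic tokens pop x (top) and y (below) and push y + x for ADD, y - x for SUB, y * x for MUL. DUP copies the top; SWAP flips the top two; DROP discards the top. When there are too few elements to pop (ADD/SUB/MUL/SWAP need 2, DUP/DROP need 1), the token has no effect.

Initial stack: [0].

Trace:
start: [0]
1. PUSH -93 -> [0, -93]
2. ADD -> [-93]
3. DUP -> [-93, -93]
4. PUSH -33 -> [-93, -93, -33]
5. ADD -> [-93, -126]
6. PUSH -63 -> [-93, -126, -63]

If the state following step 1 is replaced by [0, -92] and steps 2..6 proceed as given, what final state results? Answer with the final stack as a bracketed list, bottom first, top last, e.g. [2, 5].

state after step 1 := [0, -92]
2. ADD -> [-92]
3. DUP -> [-92, -92]
4. PUSH -33 -> [-92, -92, -33]
5. ADD -> [-92, -125]
6. PUSH -63 -> [-92, -125, -63]

[-92, -125, -63]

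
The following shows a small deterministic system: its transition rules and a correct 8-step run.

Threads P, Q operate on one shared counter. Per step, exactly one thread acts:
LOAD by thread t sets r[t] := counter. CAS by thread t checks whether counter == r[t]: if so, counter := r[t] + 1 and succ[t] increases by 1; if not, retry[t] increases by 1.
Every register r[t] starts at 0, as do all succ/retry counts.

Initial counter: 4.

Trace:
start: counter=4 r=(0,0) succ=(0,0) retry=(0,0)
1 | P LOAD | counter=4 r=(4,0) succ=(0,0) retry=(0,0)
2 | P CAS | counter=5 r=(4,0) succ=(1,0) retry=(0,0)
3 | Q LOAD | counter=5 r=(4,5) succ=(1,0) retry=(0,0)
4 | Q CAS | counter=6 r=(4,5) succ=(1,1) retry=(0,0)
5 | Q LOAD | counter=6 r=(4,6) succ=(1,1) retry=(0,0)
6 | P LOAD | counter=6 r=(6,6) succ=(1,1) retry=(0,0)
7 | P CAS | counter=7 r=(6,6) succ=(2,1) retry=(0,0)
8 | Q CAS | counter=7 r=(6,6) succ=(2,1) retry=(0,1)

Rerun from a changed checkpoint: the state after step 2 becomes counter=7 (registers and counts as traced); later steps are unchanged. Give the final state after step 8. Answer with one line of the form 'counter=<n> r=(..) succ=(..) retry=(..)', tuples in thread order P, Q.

state after step 2 := counter=7 r=(4,0) succ=(1,0) retry=(0,0)
3 | Q LOAD | counter=7 r=(4,7) succ=(1,0) retry=(0,0)
4 | Q CAS | counter=8 r=(4,7) succ=(1,1) retry=(0,0)
5 | Q LOAD | counter=8 r=(4,8) succ=(1,1) retry=(0,0)
6 | P LOAD | counter=8 r=(8,8) succ=(1,1) retry=(0,0)
7 | P CAS | counter=9 r=(8,8) succ=(2,1) retry=(0,0)
8 | Q CAS | counter=9 r=(8,8) succ=(2,1) retry=(0,1)

counter=9 r=(8,8) succ=(2,1) retry=(0,1)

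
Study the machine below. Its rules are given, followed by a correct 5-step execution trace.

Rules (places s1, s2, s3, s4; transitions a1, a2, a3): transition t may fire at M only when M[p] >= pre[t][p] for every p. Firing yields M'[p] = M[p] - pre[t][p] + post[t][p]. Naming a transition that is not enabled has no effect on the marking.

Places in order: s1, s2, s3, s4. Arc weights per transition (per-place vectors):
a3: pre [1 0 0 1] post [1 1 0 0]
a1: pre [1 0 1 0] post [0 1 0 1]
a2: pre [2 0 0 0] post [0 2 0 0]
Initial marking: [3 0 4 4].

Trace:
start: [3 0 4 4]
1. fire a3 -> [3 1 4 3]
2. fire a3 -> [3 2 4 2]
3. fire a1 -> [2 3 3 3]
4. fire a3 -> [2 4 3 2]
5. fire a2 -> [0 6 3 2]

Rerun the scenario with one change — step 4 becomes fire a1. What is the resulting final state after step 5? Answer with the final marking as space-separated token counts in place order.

(re-executing from step 4 with the substitution; state before step 4: [2 3 3 3])
4. fire a1 -> [1 4 2 4]
5. fire a2 -> [1 4 2 4]

1 4 2 4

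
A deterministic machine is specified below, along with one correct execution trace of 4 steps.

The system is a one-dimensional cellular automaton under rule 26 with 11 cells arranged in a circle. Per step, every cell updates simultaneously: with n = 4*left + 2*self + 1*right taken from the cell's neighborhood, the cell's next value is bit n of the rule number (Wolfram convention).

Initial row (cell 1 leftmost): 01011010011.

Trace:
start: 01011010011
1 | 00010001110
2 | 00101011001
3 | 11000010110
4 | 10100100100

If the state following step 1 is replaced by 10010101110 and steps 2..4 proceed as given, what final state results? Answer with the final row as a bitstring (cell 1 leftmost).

state after step 1 := 10010101110
2 | 01100001000
3 | 11010010100
4 | 10001100011

10001100011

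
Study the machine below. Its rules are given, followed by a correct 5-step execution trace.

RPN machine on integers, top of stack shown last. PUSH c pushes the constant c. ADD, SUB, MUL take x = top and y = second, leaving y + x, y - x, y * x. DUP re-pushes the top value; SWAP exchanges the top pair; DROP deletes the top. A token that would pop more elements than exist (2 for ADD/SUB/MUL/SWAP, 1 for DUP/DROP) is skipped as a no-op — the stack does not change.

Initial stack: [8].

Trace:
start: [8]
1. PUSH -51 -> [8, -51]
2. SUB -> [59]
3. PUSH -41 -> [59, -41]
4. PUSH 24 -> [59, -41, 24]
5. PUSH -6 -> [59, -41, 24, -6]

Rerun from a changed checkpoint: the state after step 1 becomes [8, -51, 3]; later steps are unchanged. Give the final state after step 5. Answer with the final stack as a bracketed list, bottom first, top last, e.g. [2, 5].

[8, -54, -41, 24, -6]

state after step 1 := [8, -51, 3]
2. SUB -> [8, -54]
3. PUSH -41 -> [8, -54, -41]
4. PUSH 24 -> [8, -54, -41, 24]
5. PUSH -6 -> [8, -54, -41, 24, -6]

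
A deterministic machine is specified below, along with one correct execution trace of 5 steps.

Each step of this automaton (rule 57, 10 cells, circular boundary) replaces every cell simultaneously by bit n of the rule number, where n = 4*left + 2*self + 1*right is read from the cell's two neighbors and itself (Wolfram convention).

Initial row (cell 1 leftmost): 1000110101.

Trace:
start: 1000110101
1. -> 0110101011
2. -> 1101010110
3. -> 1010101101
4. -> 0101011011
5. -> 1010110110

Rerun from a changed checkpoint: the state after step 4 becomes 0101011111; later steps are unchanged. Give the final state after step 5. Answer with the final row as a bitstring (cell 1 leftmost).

state after step 4 := 0101011111
5. -> 1010110000

1010110000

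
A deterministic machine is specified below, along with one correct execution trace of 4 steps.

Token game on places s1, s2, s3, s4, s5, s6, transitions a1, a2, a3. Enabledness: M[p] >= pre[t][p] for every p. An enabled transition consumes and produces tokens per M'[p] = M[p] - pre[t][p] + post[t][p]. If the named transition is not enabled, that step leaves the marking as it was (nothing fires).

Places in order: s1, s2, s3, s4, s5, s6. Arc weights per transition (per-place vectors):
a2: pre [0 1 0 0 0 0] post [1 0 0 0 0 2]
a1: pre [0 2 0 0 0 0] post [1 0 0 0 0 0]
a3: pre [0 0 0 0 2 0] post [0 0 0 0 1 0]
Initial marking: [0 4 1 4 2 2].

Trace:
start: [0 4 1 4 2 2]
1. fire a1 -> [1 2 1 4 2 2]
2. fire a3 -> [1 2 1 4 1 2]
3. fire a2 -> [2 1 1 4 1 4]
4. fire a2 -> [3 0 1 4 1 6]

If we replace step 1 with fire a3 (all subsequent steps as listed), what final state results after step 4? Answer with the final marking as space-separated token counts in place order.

(re-executing from step 1 with the substitution; state before step 1: [0 4 1 4 2 2])
1. fire a3 -> [0 4 1 4 1 2]
2. fire a3 -> [0 4 1 4 1 2]
3. fire a2 -> [1 3 1 4 1 4]
4. fire a2 -> [2 2 1 4 1 6]

2 2 1 4 1 6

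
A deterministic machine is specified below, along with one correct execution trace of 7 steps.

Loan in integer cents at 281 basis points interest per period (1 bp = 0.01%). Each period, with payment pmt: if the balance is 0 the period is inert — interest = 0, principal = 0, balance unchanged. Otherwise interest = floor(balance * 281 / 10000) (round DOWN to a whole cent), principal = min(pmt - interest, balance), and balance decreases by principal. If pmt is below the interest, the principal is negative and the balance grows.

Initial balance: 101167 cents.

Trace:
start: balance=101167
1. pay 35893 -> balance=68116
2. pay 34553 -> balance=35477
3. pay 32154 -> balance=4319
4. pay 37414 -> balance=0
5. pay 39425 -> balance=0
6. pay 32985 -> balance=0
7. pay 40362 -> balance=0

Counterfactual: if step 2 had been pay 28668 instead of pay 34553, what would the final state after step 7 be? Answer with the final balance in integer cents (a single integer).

(re-executing from step 2 with the substitution; state before step 2: balance=68116)
2. pay 28668 -> balance=41362
3. pay 32154 -> balance=10370
4. pay 37414 -> balance=0
5. pay 39425 -> balance=0
6. pay 32985 -> balance=0
7. pay 40362 -> balance=0

0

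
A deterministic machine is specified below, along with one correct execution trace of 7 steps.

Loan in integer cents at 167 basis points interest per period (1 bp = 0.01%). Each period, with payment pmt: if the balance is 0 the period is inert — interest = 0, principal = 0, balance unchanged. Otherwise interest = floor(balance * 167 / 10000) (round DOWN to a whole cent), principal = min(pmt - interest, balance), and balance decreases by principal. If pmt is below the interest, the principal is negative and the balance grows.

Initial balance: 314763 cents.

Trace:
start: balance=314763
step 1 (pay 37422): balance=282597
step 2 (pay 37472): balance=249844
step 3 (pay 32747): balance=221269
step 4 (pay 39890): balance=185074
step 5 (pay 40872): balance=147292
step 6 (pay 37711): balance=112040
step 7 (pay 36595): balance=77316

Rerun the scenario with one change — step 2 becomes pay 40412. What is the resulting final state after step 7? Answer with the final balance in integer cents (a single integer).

74122

(re-executing from step 2 with the substitution; state before step 2: balance=282597)
step 2 (pay 40412): balance=246904
step 3 (pay 32747): balance=218280
step 4 (pay 39890): balance=182035
step 5 (pay 40872): balance=144202
step 6 (pay 37711): balance=108899
step 7 (pay 36595): balance=74122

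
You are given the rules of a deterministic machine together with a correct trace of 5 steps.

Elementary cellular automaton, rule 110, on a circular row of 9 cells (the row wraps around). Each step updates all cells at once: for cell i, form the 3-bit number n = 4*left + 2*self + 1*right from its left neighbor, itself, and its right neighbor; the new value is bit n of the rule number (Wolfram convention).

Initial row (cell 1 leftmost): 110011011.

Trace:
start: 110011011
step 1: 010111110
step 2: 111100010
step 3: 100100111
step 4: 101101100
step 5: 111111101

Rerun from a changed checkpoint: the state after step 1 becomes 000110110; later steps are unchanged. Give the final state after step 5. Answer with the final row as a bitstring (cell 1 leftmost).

101001111

state after step 1 := 000110110
step 2: 001111110
step 3: 011000010
step 4: 111000110
step 5: 101001111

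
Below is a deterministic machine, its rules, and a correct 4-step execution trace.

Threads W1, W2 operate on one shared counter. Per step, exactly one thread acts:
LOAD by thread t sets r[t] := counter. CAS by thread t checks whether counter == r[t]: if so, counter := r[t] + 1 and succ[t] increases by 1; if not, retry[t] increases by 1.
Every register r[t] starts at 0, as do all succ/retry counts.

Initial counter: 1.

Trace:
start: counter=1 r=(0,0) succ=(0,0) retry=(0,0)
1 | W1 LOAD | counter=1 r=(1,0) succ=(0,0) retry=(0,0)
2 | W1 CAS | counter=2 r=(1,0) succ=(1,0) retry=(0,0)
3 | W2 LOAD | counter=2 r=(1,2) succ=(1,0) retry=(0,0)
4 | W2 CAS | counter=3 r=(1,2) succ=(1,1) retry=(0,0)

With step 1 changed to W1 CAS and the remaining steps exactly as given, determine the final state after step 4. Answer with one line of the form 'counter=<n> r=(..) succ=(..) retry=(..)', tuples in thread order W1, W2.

counter=2 r=(0,1) succ=(0,1) retry=(2,0)

(re-executing from step 1 with the substitution; state before step 1: counter=1 r=(0,0) succ=(0,0) retry=(0,0))
1 | W1 CAS | counter=1 r=(0,0) succ=(0,0) retry=(1,0)
2 | W1 CAS | counter=1 r=(0,0) succ=(0,0) retry=(2,0)
3 | W2 LOAD | counter=1 r=(0,1) succ=(0,0) retry=(2,0)
4 | W2 CAS | counter=2 r=(0,1) succ=(0,1) retry=(2,0)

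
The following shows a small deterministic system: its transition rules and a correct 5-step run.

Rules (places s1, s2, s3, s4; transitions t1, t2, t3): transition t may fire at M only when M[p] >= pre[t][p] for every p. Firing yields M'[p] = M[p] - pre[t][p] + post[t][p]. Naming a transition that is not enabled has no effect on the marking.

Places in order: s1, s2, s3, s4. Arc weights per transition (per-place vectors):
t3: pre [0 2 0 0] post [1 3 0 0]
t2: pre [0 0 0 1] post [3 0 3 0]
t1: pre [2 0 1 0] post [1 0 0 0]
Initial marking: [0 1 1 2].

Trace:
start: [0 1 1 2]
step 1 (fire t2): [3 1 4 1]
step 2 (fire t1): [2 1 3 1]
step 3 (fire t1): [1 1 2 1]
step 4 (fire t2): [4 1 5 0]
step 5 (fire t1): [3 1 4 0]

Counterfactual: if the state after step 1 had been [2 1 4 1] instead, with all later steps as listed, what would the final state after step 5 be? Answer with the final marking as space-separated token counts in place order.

state after step 1 := [2 1 4 1]
step 2 (fire t1): [1 1 3 1]
step 3 (fire t1): [1 1 3 1]
step 4 (fire t2): [4 1 6 0]
step 5 (fire t1): [3 1 5 0]

3 1 5 0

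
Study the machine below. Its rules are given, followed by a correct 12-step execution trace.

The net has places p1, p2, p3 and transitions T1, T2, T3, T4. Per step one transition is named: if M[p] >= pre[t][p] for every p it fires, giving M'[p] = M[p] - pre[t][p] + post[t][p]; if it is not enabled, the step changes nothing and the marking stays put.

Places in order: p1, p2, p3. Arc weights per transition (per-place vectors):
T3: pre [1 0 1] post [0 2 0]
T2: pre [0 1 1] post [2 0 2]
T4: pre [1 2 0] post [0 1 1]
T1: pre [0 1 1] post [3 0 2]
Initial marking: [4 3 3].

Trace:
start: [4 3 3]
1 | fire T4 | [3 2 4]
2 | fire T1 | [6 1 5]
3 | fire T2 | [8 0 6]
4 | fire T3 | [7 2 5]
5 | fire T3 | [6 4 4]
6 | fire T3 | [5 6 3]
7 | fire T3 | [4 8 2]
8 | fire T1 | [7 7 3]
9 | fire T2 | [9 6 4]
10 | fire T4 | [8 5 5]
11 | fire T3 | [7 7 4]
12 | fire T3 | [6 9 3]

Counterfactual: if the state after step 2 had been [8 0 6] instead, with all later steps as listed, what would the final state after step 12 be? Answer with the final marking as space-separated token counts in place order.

state after step 2 := [8 0 6]
3 | fire T2 | [8 0 6]
4 | fire T3 | [7 2 5]
5 | fire T3 | [6 4 4]
6 | fire T3 | [5 6 3]
7 | fire T3 | [4 8 2]
8 | fire T1 | [7 7 3]
9 | fire T2 | [9 6 4]
10 | fire T4 | [8 5 5]
11 | fire T3 | [7 7 4]
12 | fire T3 | [6 9 3]

6 9 3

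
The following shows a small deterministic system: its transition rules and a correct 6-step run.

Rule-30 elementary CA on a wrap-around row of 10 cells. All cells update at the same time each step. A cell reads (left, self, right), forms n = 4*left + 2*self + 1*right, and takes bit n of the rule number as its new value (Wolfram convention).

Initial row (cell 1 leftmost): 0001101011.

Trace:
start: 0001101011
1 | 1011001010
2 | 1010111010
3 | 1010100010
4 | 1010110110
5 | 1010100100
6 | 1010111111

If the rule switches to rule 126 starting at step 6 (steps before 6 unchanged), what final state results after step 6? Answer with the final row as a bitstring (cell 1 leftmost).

(re-executing step 6 under rule 126; state before step 6: 1010100100)
6 | 1111111111

1111111111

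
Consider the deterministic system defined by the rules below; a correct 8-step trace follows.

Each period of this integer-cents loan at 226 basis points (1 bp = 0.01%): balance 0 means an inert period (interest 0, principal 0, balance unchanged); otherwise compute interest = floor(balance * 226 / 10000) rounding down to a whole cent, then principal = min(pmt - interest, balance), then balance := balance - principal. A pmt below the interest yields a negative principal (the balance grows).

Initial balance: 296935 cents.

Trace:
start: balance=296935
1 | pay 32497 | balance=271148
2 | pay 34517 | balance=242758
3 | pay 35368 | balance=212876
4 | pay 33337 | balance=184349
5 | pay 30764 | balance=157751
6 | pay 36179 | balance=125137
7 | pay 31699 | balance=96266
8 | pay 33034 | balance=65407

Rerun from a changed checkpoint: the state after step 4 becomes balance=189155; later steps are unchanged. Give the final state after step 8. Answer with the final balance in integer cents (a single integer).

state after step 4 := balance=189155
5 | pay 30764 | balance=162665
6 | pay 36179 | balance=130162
7 | pay 31699 | balance=101404
8 | pay 33034 | balance=70661

70661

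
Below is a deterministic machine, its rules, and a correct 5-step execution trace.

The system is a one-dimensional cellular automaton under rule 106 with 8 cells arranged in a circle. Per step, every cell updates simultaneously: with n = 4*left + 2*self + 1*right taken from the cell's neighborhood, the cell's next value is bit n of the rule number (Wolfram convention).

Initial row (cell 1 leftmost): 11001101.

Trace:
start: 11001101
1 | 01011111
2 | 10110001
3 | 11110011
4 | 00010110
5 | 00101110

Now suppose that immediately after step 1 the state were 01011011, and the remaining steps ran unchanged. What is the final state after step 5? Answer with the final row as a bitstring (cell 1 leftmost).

11000011

state after step 1 := 01011011
2 | 10111111
3 | 11100000
4 | 10100001
5 | 11000011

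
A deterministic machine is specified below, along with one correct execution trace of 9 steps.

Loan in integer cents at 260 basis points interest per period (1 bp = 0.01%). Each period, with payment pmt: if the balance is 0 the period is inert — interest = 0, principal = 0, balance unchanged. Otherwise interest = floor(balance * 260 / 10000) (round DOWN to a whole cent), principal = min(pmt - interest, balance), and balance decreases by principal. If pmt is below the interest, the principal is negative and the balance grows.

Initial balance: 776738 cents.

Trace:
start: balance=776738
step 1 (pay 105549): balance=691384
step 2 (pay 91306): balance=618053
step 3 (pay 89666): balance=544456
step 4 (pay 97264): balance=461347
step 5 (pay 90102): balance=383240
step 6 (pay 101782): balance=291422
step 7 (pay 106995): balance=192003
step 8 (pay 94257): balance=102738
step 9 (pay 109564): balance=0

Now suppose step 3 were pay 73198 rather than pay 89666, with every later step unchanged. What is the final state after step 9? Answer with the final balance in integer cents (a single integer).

15054

(re-executing from step 3 with the substitution; state before step 3: balance=618053)
step 3 (pay 73198): balance=560924
step 4 (pay 97264): balance=478244
step 5 (pay 90102): balance=400576
step 6 (pay 101782): balance=309208
step 7 (pay 106995): balance=210252
step 8 (pay 94257): balance=121461
step 9 (pay 109564): balance=15054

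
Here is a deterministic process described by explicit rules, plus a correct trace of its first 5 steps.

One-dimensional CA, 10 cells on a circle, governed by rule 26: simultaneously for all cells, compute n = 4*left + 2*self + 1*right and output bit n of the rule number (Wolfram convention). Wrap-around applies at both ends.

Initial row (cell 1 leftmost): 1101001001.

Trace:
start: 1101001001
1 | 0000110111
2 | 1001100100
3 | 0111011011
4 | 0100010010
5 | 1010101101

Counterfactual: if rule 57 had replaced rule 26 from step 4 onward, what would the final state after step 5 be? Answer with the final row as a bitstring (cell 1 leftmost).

1010101101

(re-executing steps 4..5 under rule 57; state before step 4: 0111011011)
4 | 1100110110
5 | 1010101101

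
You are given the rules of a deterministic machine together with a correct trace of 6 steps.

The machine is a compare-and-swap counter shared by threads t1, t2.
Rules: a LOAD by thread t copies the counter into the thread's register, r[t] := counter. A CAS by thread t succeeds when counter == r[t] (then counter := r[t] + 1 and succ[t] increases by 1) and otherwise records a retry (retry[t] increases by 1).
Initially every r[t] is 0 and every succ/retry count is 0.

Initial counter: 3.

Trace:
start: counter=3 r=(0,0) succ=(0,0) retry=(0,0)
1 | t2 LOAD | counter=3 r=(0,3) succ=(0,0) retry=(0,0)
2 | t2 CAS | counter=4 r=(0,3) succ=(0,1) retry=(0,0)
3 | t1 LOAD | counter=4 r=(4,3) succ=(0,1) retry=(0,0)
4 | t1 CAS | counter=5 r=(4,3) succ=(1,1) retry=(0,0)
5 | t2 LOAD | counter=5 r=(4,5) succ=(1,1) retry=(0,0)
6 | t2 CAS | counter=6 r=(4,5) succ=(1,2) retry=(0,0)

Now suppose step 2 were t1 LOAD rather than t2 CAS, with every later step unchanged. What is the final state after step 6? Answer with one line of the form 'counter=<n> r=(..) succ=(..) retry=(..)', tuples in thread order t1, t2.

counter=5 r=(3,4) succ=(1,1) retry=(0,0)

(re-executing from step 2 with the substitution; state before step 2: counter=3 r=(0,3) succ=(0,0) retry=(0,0))
2 | t1 LOAD | counter=3 r=(3,3) succ=(0,0) retry=(0,0)
3 | t1 LOAD | counter=3 r=(3,3) succ=(0,0) retry=(0,0)
4 | t1 CAS | counter=4 r=(3,3) succ=(1,0) retry=(0,0)
5 | t2 LOAD | counter=4 r=(3,4) succ=(1,0) retry=(0,0)
6 | t2 CAS | counter=5 r=(3,4) succ=(1,1) retry=(0,0)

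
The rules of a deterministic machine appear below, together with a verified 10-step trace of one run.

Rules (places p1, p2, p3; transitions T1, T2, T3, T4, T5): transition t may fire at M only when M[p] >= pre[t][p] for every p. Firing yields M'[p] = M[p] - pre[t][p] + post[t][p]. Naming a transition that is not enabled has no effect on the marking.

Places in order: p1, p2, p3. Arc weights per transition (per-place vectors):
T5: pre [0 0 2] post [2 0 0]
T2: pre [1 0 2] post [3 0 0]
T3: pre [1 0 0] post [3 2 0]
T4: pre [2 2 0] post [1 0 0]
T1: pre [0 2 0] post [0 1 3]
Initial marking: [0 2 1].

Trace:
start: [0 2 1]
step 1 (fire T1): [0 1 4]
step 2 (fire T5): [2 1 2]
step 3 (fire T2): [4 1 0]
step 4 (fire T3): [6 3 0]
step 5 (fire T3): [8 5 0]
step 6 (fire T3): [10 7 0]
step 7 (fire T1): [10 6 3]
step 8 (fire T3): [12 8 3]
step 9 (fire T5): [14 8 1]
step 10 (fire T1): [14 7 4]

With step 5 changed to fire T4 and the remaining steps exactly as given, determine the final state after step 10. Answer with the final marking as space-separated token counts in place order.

(re-executing from step 5 with the substitution; state before step 5: [6 3 0])
step 5 (fire T4): [5 1 0]
step 6 (fire T3): [7 3 0]
step 7 (fire T1): [7 2 3]
step 8 (fire T3): [9 4 3]
step 9 (fire T5): [11 4 1]
step 10 (fire T1): [11 3 4]

11 3 4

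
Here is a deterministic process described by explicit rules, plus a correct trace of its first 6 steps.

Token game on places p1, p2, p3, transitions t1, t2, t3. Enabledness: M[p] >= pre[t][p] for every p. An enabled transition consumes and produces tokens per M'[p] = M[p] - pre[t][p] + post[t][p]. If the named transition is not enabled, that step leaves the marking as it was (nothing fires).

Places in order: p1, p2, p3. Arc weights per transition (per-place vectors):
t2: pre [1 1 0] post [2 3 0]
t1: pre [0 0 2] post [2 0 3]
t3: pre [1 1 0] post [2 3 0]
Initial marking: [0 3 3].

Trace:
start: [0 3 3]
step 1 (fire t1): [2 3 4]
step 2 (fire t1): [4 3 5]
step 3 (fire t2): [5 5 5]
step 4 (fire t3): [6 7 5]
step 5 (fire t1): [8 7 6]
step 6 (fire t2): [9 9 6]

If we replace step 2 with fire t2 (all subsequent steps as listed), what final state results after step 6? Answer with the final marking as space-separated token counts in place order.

8 11 5

(re-executing from step 2 with the substitution; state before step 2: [2 3 4])
step 2 (fire t2): [3 5 4]
step 3 (fire t2): [4 7 4]
step 4 (fire t3): [5 9 4]
step 5 (fire t1): [7 9 5]
step 6 (fire t2): [8 11 5]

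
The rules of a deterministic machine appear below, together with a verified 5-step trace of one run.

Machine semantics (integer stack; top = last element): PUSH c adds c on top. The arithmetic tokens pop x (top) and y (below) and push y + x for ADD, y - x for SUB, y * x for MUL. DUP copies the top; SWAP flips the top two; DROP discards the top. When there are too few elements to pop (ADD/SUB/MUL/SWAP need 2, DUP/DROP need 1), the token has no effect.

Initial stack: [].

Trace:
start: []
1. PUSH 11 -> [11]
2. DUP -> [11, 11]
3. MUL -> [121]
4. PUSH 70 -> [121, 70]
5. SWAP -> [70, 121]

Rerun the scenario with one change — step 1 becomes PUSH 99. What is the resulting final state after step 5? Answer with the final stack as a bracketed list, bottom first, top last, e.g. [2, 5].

[70, 9801]

(re-executing from step 1 with the substitution; state before step 1: [])
1. PUSH 99 -> [99]
2. DUP -> [99, 99]
3. MUL -> [9801]
4. PUSH 70 -> [9801, 70]
5. SWAP -> [70, 9801]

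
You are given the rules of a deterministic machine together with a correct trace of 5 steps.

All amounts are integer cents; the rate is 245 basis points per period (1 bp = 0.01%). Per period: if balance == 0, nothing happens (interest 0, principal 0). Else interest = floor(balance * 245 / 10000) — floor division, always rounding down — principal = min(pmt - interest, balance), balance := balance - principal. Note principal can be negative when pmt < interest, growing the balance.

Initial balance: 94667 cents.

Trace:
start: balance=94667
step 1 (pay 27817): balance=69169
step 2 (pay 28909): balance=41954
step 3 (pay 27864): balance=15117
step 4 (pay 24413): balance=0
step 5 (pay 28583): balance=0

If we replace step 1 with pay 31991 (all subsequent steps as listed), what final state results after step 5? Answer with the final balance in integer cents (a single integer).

0

(re-executing from step 1 with the substitution; state before step 1: balance=94667)
step 1 (pay 31991): balance=64995
step 2 (pay 28909): balance=37678
step 3 (pay 27864): balance=10737
step 4 (pay 24413): balance=0
step 5 (pay 28583): balance=0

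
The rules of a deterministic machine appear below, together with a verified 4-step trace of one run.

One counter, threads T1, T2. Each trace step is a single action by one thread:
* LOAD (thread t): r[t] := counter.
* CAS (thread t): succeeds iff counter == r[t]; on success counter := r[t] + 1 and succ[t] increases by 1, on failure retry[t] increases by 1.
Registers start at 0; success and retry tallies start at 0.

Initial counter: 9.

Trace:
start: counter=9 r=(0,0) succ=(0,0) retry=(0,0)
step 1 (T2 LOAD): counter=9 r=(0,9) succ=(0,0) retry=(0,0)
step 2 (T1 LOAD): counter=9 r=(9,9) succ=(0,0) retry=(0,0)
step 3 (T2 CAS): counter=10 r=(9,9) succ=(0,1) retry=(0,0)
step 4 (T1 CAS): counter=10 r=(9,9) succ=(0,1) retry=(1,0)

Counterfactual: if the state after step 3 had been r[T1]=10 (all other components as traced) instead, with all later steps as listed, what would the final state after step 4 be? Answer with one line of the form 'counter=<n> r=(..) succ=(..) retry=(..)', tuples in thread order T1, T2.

counter=11 r=(10,9) succ=(1,1) retry=(0,0)

state after step 3 := counter=10 r=(10,9) succ=(0,1) retry=(0,0)
step 4 (T1 CAS): counter=11 r=(10,9) succ=(1,1) retry=(0,0)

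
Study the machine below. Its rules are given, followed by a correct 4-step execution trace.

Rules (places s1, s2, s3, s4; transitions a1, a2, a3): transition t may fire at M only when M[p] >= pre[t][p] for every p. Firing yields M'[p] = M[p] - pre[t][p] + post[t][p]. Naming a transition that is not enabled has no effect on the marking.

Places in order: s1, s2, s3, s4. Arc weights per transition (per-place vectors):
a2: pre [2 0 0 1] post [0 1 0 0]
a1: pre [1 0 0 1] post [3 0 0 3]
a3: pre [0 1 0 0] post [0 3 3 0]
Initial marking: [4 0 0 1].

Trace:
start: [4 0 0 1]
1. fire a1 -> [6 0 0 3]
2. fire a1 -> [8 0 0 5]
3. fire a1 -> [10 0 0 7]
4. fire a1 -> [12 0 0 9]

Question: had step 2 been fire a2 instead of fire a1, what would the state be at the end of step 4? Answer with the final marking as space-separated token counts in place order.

8 1 0 6

(re-executing from step 2 with the substitution; state before step 2: [6 0 0 3])
2. fire a2 -> [4 1 0 2]
3. fire a1 -> [6 1 0 4]
4. fire a1 -> [8 1 0 6]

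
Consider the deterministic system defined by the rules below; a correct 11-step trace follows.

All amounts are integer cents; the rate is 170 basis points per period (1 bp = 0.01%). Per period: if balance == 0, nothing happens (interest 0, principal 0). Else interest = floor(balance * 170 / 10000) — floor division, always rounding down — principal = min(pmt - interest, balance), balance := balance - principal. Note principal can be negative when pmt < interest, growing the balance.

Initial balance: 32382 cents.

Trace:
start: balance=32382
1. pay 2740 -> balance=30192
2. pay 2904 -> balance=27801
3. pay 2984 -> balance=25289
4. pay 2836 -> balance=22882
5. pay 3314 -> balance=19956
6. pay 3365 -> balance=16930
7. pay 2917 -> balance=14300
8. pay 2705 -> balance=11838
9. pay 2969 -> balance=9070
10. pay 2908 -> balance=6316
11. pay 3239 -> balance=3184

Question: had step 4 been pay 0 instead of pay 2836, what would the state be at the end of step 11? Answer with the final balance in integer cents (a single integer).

6374

(re-executing from step 4 with the substitution; state before step 4: balance=25289)
4. pay 0 -> balance=25718
5. pay 3314 -> balance=22841
6. pay 3365 -> balance=19864
7. pay 2917 -> balance=17284
8. pay 2705 -> balance=14872
9. pay 2969 -> balance=12155
10. pay 2908 -> balance=9453
11. pay 3239 -> balance=6374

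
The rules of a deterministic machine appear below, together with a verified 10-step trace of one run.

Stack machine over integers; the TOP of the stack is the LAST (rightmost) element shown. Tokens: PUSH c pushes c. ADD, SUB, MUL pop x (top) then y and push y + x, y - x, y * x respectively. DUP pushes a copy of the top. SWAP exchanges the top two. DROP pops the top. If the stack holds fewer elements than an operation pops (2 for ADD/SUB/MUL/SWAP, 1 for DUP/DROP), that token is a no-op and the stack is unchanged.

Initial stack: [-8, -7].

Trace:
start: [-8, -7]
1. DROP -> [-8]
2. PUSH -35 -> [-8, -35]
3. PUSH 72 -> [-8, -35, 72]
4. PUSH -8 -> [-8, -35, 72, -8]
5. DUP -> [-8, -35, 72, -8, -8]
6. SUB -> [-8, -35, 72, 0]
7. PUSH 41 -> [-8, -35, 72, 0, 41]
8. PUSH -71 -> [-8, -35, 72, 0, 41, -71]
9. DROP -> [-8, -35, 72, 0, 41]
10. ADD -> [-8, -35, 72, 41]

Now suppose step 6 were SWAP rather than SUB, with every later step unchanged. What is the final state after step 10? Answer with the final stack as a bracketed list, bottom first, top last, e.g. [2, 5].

[-8, -35, 72, -8, 33]

(re-executing from step 6 with the substitution; state before step 6: [-8, -35, 72, -8, -8])
6. SWAP -> [-8, -35, 72, -8, -8]
7. PUSH 41 -> [-8, -35, 72, -8, -8, 41]
8. PUSH -71 -> [-8, -35, 72, -8, -8, 41, -71]
9. DROP -> [-8, -35, 72, -8, -8, 41]
10. ADD -> [-8, -35, 72, -8, 33]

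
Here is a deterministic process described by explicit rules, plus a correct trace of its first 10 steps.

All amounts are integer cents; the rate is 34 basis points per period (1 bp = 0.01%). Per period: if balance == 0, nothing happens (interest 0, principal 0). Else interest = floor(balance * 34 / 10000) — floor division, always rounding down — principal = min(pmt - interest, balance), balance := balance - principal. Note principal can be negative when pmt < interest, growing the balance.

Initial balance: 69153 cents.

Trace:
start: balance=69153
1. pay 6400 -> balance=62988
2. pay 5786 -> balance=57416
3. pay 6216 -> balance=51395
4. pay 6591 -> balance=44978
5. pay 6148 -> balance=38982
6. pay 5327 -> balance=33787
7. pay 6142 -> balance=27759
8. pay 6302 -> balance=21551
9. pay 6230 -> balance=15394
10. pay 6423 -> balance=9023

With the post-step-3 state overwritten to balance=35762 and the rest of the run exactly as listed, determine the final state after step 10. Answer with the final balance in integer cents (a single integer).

0

state after step 3 := balance=35762
4. pay 6591 -> balance=29292
5. pay 6148 -> balance=23243
6. pay 5327 -> balance=17995
7. pay 6142 -> balance=11914
8. pay 6302 -> balance=5652
9. pay 6230 -> balance=0
10. pay 6423 -> balance=0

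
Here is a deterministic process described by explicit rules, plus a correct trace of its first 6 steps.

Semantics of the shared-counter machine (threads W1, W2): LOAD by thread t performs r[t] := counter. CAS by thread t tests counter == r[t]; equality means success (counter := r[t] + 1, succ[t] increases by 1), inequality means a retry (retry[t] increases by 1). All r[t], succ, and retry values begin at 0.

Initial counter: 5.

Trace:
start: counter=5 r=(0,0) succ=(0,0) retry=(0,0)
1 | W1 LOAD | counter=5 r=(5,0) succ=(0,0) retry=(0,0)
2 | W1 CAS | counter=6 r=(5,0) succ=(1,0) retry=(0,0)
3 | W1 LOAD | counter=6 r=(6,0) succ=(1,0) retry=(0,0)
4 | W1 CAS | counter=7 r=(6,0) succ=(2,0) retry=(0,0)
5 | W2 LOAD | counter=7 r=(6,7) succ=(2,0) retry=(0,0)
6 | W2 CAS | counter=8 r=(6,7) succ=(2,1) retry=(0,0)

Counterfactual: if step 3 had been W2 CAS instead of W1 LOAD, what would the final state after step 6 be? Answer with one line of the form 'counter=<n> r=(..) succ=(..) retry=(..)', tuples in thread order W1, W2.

counter=7 r=(5,6) succ=(1,1) retry=(1,1)

(re-executing from step 3 with the substitution; state before step 3: counter=6 r=(5,0) succ=(1,0) retry=(0,0))
3 | W2 CAS | counter=6 r=(5,0) succ=(1,0) retry=(0,1)
4 | W1 CAS | counter=6 r=(5,0) succ=(1,0) retry=(1,1)
5 | W2 LOAD | counter=6 r=(5,6) succ=(1,0) retry=(1,1)
6 | W2 CAS | counter=7 r=(5,6) succ=(1,1) retry=(1,1)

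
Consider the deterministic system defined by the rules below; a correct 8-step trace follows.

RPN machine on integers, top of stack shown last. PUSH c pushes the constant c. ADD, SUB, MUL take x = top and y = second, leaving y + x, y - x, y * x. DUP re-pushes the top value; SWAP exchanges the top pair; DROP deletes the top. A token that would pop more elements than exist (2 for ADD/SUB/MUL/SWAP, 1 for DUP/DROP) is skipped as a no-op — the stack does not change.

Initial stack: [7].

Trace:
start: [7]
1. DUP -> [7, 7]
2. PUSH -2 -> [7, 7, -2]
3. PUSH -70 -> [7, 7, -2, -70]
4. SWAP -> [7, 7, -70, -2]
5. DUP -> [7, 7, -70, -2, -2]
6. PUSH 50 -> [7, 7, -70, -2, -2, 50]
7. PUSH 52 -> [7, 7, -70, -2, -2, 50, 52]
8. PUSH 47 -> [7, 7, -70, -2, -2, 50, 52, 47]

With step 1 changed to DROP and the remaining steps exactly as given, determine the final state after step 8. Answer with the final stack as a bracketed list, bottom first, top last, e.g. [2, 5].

[-70, -2, -2, 50, 52, 47]

(re-executing from step 1 with the substitution; state before step 1: [7])
1. DROP -> []
2. PUSH -2 -> [-2]
3. PUSH -70 -> [-2, -70]
4. SWAP -> [-70, -2]
5. DUP -> [-70, -2, -2]
6. PUSH 50 -> [-70, -2, -2, 50]
7. PUSH 52 -> [-70, -2, -2, 50, 52]
8. PUSH 47 -> [-70, -2, -2, 50, 52, 47]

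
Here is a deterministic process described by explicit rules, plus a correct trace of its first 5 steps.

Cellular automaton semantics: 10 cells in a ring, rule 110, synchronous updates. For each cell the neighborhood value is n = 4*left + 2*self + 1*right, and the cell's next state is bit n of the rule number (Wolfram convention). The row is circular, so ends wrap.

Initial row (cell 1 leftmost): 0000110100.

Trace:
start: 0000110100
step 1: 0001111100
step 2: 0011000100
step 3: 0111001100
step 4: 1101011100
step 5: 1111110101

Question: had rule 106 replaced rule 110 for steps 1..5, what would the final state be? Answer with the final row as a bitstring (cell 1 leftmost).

(re-executing steps 1..5 under rule 106; state before step 1: 0000110100)
step 1: 0001111000
step 2: 0011001000
step 3: 0111010000
step 4: 1101100000
step 5: 1111100001

1111100001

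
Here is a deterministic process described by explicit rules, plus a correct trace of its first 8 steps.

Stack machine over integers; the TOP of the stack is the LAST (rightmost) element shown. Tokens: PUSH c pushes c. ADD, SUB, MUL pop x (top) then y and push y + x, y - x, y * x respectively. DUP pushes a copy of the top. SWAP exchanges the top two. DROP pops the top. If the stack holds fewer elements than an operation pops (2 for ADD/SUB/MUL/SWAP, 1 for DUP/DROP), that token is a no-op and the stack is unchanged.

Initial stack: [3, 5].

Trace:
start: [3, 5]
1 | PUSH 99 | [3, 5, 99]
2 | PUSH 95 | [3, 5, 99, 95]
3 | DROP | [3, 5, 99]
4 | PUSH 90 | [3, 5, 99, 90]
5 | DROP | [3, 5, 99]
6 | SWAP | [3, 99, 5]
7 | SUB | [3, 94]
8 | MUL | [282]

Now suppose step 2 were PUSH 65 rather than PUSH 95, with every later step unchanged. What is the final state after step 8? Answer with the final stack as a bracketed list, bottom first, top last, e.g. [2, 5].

[282]

(re-executing from step 2 with the substitution; state before step 2: [3, 5, 99])
2 | PUSH 65 | [3, 5, 99, 65]
3 | DROP | [3, 5, 99]
4 | PUSH 90 | [3, 5, 99, 90]
5 | DROP | [3, 5, 99]
6 | SWAP | [3, 99, 5]
7 | SUB | [3, 94]
8 | MUL | [282]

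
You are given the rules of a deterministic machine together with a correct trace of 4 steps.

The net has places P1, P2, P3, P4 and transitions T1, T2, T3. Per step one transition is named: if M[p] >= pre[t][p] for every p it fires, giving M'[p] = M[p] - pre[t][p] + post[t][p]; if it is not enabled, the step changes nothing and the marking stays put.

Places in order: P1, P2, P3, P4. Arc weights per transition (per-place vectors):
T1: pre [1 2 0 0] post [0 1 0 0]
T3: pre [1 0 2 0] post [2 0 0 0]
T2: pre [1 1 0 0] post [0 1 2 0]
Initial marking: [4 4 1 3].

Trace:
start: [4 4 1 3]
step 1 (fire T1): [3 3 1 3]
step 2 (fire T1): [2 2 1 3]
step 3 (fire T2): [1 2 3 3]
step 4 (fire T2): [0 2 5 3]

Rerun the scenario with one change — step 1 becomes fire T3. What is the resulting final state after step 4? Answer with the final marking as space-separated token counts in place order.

1 3 5 3

(re-executing from step 1 with the substitution; state before step 1: [4 4 1 3])
step 1 (fire T3): [4 4 1 3]
step 2 (fire T1): [3 3 1 3]
step 3 (fire T2): [2 3 3 3]
step 4 (fire T2): [1 3 5 3]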